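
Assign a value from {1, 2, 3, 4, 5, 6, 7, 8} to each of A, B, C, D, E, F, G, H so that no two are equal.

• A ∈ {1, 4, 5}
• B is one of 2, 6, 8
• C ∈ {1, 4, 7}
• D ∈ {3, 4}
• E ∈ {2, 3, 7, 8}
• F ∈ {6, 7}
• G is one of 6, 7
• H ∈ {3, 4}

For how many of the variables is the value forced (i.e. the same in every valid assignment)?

2

The 8 variables together cover exactly {1, 2, 3, 4, 5, 6, 7, 8} — 8 values for 8 variables — and 5 appears only in A's list, so A = 5.
Among the 7 still-open variables, 1 fits only C (and all 7 values in {1, 2, 3, 4, 6, 7, 8} must be used), so C = 1.
D and H share exactly the 2 values {3, 4}; by pigeonhole those values go to them, so strike 3, 4 from E.
The 2 variables F and G are confined to {6, 7}, which locks those values in; drop them from B, E.
Determined: A=5, C=1. The other variables each still have more than one consistent value. That makes 2.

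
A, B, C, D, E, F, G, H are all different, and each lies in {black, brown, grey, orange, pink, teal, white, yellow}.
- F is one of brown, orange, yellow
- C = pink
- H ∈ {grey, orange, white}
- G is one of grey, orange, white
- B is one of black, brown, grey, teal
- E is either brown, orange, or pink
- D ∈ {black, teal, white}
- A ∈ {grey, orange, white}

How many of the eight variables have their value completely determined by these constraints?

C has just one choice, so C = pink. Eliminate pink elsewhere: E.
Among the 7 still-open variables, yellow fits only F (and all 7 values in {black, brown, grey, orange, teal, white, yellow} must be used), so F = yellow.
A, G, H share exactly the 3 values {grey, orange, white}; by pigeonhole those values go to them, so strike grey, orange, white from B, D, E.
E has just one choice, so E = brown. So B can't be brown.
Determined: C=pink, E=brown, F=yellow. The other variables each still have more than one consistent value. That makes 3.

3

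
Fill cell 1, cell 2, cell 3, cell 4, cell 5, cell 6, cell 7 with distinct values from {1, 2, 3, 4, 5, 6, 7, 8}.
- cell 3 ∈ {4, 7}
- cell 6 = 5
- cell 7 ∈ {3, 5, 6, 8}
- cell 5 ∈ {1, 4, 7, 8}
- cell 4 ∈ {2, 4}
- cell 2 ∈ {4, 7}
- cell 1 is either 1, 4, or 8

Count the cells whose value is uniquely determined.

cell 6 has just one choice, so cell 6 = 5. Remove 5 from cell 7.
cell 2 and cell 3 between them cover only {4, 7} — a naked pair. Remove those values from cell 1, cell 4, cell 5.
cell 4 has just one choice, so cell 4 = 2.
The 2 variables cell 1 and cell 5 are confined to {1, 8}, which locks those values in; drop them from cell 7.
Determined: cell 4=2, cell 6=5. The other cells each still have more than one consistent value. That makes 2.

2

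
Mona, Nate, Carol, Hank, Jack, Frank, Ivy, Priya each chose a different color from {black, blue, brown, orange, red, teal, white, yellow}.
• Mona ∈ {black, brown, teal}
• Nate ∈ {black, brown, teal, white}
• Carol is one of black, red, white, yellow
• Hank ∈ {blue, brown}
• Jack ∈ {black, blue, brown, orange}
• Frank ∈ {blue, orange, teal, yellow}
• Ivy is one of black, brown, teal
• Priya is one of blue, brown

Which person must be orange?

The 8 variables draw from only 8 values {black, blue, brown, orange, red, teal, white, yellow}, so each is used; only Carol can be red, hence Carol = red.
The 7 still-open variables draw from only 7 values {black, blue, brown, orange, teal, white, yellow}, so each is used; only Nate can be white, hence Nate = white.
The 6 still-open variables together cover exactly {black, blue, brown, orange, teal, yellow} — 6 values for 6 variables — and yellow appears only in Frank's list, so Frank = yellow.
The 5 still-open variables together cover exactly {black, blue, brown, orange, teal} — 5 values for 5 variables — and orange appears only in Jack's list, so Jack = orange.

Jack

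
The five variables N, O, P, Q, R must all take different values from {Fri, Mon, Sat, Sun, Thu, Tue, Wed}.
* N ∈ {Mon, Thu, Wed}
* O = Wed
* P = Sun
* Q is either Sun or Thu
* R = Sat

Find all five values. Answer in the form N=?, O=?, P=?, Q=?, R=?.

N=Mon, O=Wed, P=Sun, Q=Thu, R=Sat

O has just one choice, so O = Wed. Remove Wed from N.
P must be Sun (only option left). Strike Sun from Q.
Q's domain is down to {Thu}, so Q = Thu. Strike Thu from N.
R's domain is down to {Sat}, so R = Sat.
N must be Mon (only option left).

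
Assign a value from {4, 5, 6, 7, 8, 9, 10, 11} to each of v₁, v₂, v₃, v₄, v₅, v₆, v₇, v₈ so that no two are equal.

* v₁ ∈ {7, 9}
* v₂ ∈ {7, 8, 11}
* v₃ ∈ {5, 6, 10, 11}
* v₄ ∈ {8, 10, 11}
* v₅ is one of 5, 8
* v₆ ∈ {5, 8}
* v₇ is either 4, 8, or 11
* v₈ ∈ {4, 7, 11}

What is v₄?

10

The 8 variables draw from only 8 values {4, 5, 6, 7, 8, 9, 10, 11}, so each is used; only v₃ can be 6, hence v₃ = 6.
The 7 still-open variables draw from only 7 values {4, 5, 7, 8, 9, 10, 11}, so each is used; only v₁ can be 9, hence v₁ = 9.
Among the 6 still-open variables, 10 fits only v₄ (and all 6 values in {4, 5, 7, 8, 10, 11} must be used), so v₄ = 10.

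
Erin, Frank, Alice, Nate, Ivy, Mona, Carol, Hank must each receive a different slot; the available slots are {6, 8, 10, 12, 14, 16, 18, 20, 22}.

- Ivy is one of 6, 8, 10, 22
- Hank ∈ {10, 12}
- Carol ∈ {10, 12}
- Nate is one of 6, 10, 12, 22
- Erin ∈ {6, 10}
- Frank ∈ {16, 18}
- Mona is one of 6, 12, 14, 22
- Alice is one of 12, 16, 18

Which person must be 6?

The 8 variables together cover exactly {6, 8, 10, 12, 14, 16, 18, 22} — 8 values for 8 variables — and 8 appears only in Ivy's list, so Ivy = 8.
Among the 7 still-open variables, 14 fits only Mona (and all 7 values in {6, 10, 12, 14, 16, 18, 22} must be used), so Mona = 14.
The 6 still-open variables together cover exactly {6, 10, 12, 16, 18, 22} — 6 values for 6 variables — and 22 appears only in Nate's list, so Nate = 22.
The 5 still-open variables together cover exactly {6, 10, 12, 16, 18} — 5 values for 5 variables — and 6 appears only in Erin's list, so Erin = 6.

Erin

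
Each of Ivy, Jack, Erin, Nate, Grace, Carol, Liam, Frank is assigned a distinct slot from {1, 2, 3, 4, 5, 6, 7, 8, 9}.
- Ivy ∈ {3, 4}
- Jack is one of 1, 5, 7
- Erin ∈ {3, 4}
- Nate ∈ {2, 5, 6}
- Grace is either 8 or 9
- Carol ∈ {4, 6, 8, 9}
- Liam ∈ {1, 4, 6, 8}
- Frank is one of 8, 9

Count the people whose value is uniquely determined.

Ivy and Erin share exactly the 2 values {3, 4}; by pigeonhole those values go to them, so strike 3, 4 from Carol, Liam.
The 2 variables Grace and Frank are confined to {8, 9}, which locks those values in; drop them from Carol, Liam.
That leaves Carol = 6. So Nate, Liam can't be 6.
Liam must be 1 (only option left). Strike 1 from Jack.
Determined: Carol=6, Liam=1. The other people each still have more than one consistent value. That makes 2.

2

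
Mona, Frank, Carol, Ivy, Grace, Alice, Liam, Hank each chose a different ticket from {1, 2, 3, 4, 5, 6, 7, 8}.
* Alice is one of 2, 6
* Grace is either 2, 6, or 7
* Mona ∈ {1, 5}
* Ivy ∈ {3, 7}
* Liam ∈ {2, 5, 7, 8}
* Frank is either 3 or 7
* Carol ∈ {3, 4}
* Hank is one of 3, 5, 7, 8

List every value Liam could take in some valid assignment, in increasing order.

5, 8

The 8 variables together cover exactly {1, 2, 3, 4, 5, 6, 7, 8} — 8 values for 8 variables — and 1 appears only in Mona's list, so Mona = 1.
The 7 still-open variables together cover exactly {2, 3, 4, 5, 6, 7, 8} — 7 values for 7 variables — and 4 appears only in Carol's list, so Carol = 4.
The 2 variables Frank and Ivy are confined to {3, 7}, which locks those values in; drop them from Grace, Liam, Hank.
Grace and Alice between them cover only {2, 6} — a naked pair. Remove those values from Liam.
No further eliminations apply; Liam can still be any of 5, 8.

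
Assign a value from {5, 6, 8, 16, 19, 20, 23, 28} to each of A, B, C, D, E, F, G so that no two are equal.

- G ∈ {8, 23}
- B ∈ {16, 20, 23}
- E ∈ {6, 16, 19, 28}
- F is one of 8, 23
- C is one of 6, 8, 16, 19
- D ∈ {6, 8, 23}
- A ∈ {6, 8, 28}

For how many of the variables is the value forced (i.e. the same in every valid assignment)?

Among the 7 variables, 20 fits only B (and all 7 values in {6, 8, 16, 19, 20, 23, 28} must be used), so B = 20.
The 2 variables F and G are confined to {8, 23}, which locks those values in; drop them from A, C, D.
D must be 6 (only option left). Remove 6 from A, C, E.
A has just one choice, so A = 28. Strike 28 from E.
Determined: A=28, B=20, D=6. The other variables each still have more than one consistent value. That makes 3.

3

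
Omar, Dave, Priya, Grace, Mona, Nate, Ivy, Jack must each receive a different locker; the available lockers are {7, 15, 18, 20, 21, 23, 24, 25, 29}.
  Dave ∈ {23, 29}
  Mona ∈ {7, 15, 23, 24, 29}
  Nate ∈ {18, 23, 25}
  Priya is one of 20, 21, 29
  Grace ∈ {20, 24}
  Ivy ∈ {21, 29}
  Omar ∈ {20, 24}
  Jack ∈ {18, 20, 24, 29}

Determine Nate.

25

Omar and Grace share exactly the 2 values {20, 24}; by pigeonhole those values go to them, so strike 20, 24 from Priya, Mona, Jack.
The 2 variables Priya and Ivy are confined to {21, 29}, which locks those values in; drop them from Dave, Mona, Jack.
Dave has just one choice, so Dave = 23. Strike 23 from Mona, Nate.
Jack must be 18 (only option left). Strike 18 from Nate.
So Nate = 25.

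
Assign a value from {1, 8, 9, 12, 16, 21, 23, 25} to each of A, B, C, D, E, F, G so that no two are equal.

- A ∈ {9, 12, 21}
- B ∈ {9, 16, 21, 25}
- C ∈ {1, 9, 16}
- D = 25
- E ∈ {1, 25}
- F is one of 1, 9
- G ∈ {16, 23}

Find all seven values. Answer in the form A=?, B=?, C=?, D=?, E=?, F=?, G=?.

D has just one choice, so D = 25. So B, E can't be 25.
That leaves E = 1. Remove 1 from C, F.
F must be 9 (only option left). Remove 9 from A, B, C.
C has just one choice, so C = 16. So B, G can't be 16.
That leaves G = 23.
B has just one choice, so B = 21. Eliminate 21 elsewhere: A.
A's domain is down to {12}, so A = 12.

A=12, B=21, C=16, D=25, E=1, F=9, G=23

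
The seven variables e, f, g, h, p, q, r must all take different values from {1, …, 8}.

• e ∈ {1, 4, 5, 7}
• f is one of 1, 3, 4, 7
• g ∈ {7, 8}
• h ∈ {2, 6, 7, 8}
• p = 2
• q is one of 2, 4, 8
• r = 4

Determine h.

6

p's domain is down to {2}, so p = 2. So h, q can't be 2.
r has just one choice, so r = 4. Strike 4 from e, f, q.
q's domain is down to {8}, so q = 8. Strike 8 from g, h.
g must be 7 (only option left). Strike 7 from e, f, h.
So h = 6.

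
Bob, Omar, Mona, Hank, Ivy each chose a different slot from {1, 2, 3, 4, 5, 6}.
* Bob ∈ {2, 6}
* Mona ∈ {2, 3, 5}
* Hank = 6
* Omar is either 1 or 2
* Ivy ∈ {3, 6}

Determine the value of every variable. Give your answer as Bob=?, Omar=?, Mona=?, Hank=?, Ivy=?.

Bob=2, Omar=1, Mona=5, Hank=6, Ivy=3

Hank's domain is down to {6}, so Hank = 6. Strike 6 from Bob, Ivy.
Ivy has just one choice, so Ivy = 3. Eliminate 3 elsewhere: Mona.
Bob must be 2 (only option left). Eliminate 2 elsewhere: Omar, Mona.
That leaves Omar = 1.
That leaves Mona = 5.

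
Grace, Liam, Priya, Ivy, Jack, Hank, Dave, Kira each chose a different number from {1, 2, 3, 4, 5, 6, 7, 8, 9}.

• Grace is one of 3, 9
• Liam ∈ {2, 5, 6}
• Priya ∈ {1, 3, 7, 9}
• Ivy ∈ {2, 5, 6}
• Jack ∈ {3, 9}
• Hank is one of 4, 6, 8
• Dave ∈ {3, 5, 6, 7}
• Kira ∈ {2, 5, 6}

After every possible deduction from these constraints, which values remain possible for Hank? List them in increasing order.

Grace and Jack between them cover only {3, 9} — a naked pair. Remove those values from Priya, Dave.
The 3 variables Liam, Ivy, Kira are confined to {2, 5, 6}, which locks those values in; drop them from Hank, Dave.
Dave has just one choice, so Dave = 7. Remove 7 from Priya.
Priya has just one choice, so Priya = 1.
No further eliminations apply; Hank can still be any of 4, 8.

4, 8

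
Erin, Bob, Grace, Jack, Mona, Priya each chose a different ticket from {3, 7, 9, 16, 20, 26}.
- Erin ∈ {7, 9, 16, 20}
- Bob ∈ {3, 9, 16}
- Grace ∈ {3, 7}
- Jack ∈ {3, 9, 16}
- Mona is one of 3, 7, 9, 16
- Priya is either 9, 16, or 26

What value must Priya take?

Among the 6 variables, 20 fits only Erin (and all 6 values in {3, 7, 9, 16, 20, 26} must be used), so Erin = 20.
Among the 5 still-open variables, 26 fits only Priya (and all 5 values in {3, 7, 9, 16, 26} must be used), so Priya = 26.

26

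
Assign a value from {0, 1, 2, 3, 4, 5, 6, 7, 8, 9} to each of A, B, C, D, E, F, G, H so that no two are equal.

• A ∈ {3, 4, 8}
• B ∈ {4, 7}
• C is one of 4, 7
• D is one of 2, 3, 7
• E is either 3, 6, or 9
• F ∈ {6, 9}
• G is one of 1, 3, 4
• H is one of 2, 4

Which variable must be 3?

Among the 8 variables, 1 fits only G (and all 8 values in {1, 2, 3, 4, 6, 7, 8, 9} must be used), so G = 1.
The 7 still-open variables together cover exactly {2, 3, 4, 6, 7, 8, 9} — 7 values for 7 variables — and 8 appears only in A's list, so A = 8.
B and C share exactly the 2 values {4, 7}; by pigeonhole those values go to them, so strike 4, 7 from D, H.
That leaves H = 2. Eliminate 2 elsewhere: D.
So 3 goes to D.

D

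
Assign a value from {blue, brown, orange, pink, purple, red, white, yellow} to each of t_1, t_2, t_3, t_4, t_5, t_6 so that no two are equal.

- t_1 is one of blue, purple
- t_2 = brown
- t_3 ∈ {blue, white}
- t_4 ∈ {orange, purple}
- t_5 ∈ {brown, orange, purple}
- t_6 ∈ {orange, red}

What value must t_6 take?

t_2 has just one choice, so t_2 = brown. Remove brown from t_5.
Among the 5 still-open variables, red fits only t_6 (and all 5 values in {blue, orange, purple, red, white} must be used), so t_6 = red.

red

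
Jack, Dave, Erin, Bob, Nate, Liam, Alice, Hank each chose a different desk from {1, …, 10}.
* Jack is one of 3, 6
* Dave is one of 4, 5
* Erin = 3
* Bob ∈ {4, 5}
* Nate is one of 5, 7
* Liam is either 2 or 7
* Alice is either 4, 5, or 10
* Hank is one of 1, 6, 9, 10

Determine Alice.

10

Erin's domain is down to {3}, so Erin = 3. Strike 3 from Jack.
That leaves Jack = 6. Strike 6 from Hank.
The 2 variables Dave and Bob are confined to {4, 5}, which locks those values in; drop them from Nate, Alice.
So Alice = 10.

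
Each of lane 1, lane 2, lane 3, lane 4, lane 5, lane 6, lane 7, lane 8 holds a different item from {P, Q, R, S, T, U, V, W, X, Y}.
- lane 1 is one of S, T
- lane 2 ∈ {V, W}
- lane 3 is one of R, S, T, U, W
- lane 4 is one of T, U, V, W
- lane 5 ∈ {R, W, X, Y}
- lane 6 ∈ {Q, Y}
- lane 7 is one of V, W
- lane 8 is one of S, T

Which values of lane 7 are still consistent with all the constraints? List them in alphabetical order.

V, W

lane 1 and lane 8 between them cover only {S, T} — a naked pair. Remove those values from lane 3, lane 4.
lane 2 and lane 7 between them cover only {V, W} — a naked pair. Remove those values from lane 3, lane 4, lane 5.
That leaves lane 4 = U. Remove U from lane 3.
lane 3 has just one choice, so lane 3 = R. Eliminate R elsewhere: lane 5.
No further eliminations apply; lane 7 can still be any of V, W.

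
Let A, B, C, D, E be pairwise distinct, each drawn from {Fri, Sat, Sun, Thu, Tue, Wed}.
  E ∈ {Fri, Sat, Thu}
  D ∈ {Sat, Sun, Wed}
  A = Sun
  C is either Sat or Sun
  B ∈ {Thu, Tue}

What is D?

A has just one choice, so A = Sun. So C, D can't be Sun.
C must be Sat (only option left). Eliminate Sat elsewhere: D, E.
So D = Wed.

Wed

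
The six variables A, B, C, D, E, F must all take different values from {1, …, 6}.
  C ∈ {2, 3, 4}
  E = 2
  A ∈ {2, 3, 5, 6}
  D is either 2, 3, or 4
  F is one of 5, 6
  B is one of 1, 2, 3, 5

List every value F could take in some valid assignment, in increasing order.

E's domain is down to {2}, so E = 2. Eliminate 2 elsewhere: A, B, C, D.
The 5 still-open variables together cover exactly {1, 3, 4, 5, 6} — 5 values for 5 variables — and 1 appears only in B's list, so B = 1.
C and D share exactly the 2 values {3, 4}; by pigeonhole those values go to them, so strike 3, 4 from A.
No further eliminations apply; F can still be any of 5, 6.

5, 6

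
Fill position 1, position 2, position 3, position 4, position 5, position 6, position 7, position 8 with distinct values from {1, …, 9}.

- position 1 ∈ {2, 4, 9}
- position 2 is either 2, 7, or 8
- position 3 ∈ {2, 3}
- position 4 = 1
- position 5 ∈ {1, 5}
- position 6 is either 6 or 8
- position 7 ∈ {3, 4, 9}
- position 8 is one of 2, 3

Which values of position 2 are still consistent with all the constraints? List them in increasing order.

position 4's domain is down to {1}, so position 4 = 1. Eliminate 1 elsewhere: position 5.
position 5 must be 5 (only option left).
position 3 and position 8 share exactly the 2 values {2, 3}; by pigeonhole those values go to them, so strike 2, 3 from position 1, position 2, position 7.
No further eliminations apply; position 2 can still be any of 7, 8.

7, 8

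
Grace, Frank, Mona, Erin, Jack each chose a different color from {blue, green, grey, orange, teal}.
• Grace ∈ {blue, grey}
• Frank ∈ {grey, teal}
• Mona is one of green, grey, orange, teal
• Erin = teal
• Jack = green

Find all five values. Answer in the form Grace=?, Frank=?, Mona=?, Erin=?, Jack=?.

Grace=blue, Frank=grey, Mona=orange, Erin=teal, Jack=green

Erin has just one choice, so Erin = teal. Eliminate teal elsewhere: Frank, Mona.
That leaves Jack = green. Remove green from Mona.
Frank must be grey (only option left). So Grace, Mona can't be grey.
Mona must be orange (only option left).
Grace must be blue (only option left).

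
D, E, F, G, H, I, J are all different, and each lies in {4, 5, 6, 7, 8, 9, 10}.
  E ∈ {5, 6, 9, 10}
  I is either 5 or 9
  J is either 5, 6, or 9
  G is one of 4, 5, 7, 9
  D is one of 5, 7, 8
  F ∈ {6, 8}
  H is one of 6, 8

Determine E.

10

Among the 7 variables, 4 fits only G (and all 7 values in {4, 5, 6, 7, 8, 9, 10} must be used), so G = 4.
Among the 6 still-open variables, 7 fits only D (and all 6 values in {5, 6, 7, 8, 9, 10} must be used), so D = 7.
The 5 still-open variables draw from only 5 values {5, 6, 8, 9, 10}, so each is used; only E can be 10, hence E = 10.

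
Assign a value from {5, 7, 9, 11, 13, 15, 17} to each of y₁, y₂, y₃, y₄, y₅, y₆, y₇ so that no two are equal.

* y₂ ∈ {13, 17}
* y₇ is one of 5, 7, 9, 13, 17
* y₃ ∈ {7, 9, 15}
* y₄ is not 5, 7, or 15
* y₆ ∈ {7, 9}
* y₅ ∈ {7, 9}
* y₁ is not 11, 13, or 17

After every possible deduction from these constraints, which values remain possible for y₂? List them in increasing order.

13, 17

Among the 7 variables, 11 fits only y₄ (and all 7 values in {5, 7, 9, 11, 13, 15, 17} must be used), so y₄ = 11.
The 2 variables y₅ and y₆ are confined to {7, 9}, which locks those values in; drop them from y₁, y₃, y₇.
y₃ must be 15 (only option left). Remove 15 from y₁.
y₁ has just one choice, so y₁ = 5. Strike 5 from y₇.
No further eliminations apply; y₂ can still be any of 13, 17.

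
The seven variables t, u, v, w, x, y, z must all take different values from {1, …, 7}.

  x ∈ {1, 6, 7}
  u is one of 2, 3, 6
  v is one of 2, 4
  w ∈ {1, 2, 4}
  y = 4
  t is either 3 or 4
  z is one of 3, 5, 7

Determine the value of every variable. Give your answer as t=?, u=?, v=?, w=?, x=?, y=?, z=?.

t=3, u=6, v=2, w=1, x=7, y=4, z=5

y has just one choice, so y = 4. So t, v, w can't be 4.
That leaves t = 3. Remove 3 from u, z.
v has just one choice, so v = 2. So u, w can't be 2.
w's domain is down to {1}, so w = 1. Eliminate 1 elsewhere: x.
u's domain is down to {6}, so u = 6. Eliminate 6 elsewhere: x.
x must be 7 (only option left). Remove 7 from z.
z's domain is down to {5}, so z = 5.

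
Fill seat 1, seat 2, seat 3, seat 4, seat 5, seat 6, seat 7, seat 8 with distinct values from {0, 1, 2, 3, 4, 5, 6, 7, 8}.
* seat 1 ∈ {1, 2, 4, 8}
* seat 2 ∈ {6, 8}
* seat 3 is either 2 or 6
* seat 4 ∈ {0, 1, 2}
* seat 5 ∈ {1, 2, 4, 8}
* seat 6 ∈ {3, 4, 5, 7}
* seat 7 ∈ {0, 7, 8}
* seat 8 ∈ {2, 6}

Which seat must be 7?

seat 7

The 2 variables seat 3 and seat 8 are confined to {2, 6}, which locks those values in; drop them from seat 1, seat 2, seat 4, seat 5.
seat 2 must be 8 (only option left). Remove 8 from seat 1, seat 5, seat 7.
seat 1 and seat 5 share exactly the 2 values {1, 4}; by pigeonhole those values go to them, so strike 1, 4 from seat 4, seat 6.
seat 4 must be 0 (only option left). Strike 0 from seat 7.
So 7 goes to seat 7.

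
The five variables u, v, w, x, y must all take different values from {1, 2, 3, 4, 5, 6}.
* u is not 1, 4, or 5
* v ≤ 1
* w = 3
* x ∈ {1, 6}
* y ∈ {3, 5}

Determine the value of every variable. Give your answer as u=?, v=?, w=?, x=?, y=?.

u=2, v=1, w=3, x=6, y=5

v must be 1 (only option left). So x can't be 1.
w's domain is down to {3}, so w = 3. Strike 3 from u, y.
x has just one choice, so x = 6. Strike 6 from u.
y has just one choice, so y = 5.
u's domain is down to {2}, so u = 2.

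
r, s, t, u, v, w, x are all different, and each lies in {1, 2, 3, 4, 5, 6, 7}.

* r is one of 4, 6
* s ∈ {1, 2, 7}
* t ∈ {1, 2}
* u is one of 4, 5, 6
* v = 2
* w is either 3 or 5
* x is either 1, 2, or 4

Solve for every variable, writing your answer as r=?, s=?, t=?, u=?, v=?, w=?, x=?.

v has just one choice, so v = 2. Eliminate 2 elsewhere: s, t, x.
That leaves t = 1. Remove 1 from s, x.
x must be 4 (only option left). Eliminate 4 elsewhere: r, u.
r has just one choice, so r = 6. So u can't be 6.
s has just one choice, so s = 7.
u has just one choice, so u = 5. Strike 5 from w.
w's domain is down to {3}, so w = 3.

r=6, s=7, t=1, u=5, v=2, w=3, x=4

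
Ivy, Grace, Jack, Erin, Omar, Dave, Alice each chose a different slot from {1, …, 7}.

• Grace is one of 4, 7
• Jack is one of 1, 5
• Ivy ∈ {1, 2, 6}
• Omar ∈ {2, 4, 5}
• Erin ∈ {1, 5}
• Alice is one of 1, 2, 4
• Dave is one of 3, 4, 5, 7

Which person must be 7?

Grace

The 7 variables draw from only 7 values {1, 2, 3, 4, 5, 6, 7}, so each is used; only Dave can be 3, hence Dave = 3.
The 6 still-open variables draw from only 6 values {1, 2, 4, 5, 6, 7}, so each is used; only Ivy can be 6, hence Ivy = 6.
The 5 still-open variables together cover exactly {1, 2, 4, 5, 7} — 5 values for 5 variables — and 7 appears only in Grace's list, so Grace = 7.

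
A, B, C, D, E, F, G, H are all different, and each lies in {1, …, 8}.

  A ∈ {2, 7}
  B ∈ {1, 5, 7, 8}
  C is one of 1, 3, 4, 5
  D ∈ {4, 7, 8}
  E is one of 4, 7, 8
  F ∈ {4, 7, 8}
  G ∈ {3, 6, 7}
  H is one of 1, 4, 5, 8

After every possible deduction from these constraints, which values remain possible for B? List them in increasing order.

1, 5

The 8 variables together cover exactly {1, 2, 3, 4, 5, 6, 7, 8} — 8 values for 8 variables — and 2 appears only in A's list, so A = 2.
The 7 still-open variables together cover exactly {1, 3, 4, 5, 6, 7, 8} — 7 values for 7 variables — and 6 appears only in G's list, so G = 6.
The 6 still-open variables draw from only 6 values {1, 3, 4, 5, 7, 8}, so each is used; only C can be 3, hence C = 3.
D, E, F between them cover only {4, 7, 8} — a naked triple. Remove those values from B, H.
No further eliminations apply; B can still be any of 1, 5.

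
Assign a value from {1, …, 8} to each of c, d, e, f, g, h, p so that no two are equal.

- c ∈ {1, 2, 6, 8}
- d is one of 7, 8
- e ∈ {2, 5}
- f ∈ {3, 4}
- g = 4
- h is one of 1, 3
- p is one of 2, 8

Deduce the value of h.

g must be 4 (only option left). So f can't be 4.
That leaves f = 3. Eliminate 3 elsewhere: h.
So h = 1.

1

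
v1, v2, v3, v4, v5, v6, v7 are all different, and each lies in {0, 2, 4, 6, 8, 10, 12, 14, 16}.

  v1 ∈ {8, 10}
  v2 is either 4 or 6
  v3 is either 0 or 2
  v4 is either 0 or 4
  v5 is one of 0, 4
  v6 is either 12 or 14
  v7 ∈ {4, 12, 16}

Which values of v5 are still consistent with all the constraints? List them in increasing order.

The 2 variables v4 and v5 are confined to {0, 4}, which locks those values in; drop them from v2, v3, v7.
v2 has just one choice, so v2 = 6.
v3's domain is down to {2}, so v3 = 2.
No further eliminations apply; v5 can still be any of 0, 4.

0, 4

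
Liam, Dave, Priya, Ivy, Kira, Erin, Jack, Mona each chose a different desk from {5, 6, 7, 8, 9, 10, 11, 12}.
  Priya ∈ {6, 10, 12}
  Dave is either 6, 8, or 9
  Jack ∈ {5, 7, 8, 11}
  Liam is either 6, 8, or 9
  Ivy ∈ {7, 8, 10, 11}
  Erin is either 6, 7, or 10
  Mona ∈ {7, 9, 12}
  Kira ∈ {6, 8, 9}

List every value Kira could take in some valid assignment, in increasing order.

Among the 8 variables, 5 fits only Jack (and all 8 values in {5, 6, 7, 8, 9, 10, 11, 12} must be used), so Jack = 5.
Among the 7 still-open variables, 11 fits only Ivy (and all 7 values in {6, 7, 8, 9, 10, 11, 12} must be used), so Ivy = 11.
Liam, Dave, Kira between them cover only {6, 8, 9} — a naked triple. Remove those values from Priya, Erin, Mona.
No further eliminations apply; Kira can still be any of 6, 8, 9.

6, 8, 9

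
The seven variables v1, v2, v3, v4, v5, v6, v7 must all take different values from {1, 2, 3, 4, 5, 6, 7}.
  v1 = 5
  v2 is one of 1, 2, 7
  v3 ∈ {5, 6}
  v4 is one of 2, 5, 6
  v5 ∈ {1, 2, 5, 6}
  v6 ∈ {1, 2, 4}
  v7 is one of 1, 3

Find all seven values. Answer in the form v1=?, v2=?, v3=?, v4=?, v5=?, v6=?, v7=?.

v1's domain is down to {5}, so v1 = 5. So v3, v4, v5 can't be 5.
That leaves v3 = 6. Strike 6 from v4, v5.
That leaves v4 = 2. Strike 2 from v2, v5, v6.
v5's domain is down to {1}, so v5 = 1. Remove 1 from v2, v6, v7.
That leaves v6 = 4.
v7 must be 3 (only option left).
v2 must be 7 (only option left).

v1=5, v2=7, v3=6, v4=2, v5=1, v6=4, v7=3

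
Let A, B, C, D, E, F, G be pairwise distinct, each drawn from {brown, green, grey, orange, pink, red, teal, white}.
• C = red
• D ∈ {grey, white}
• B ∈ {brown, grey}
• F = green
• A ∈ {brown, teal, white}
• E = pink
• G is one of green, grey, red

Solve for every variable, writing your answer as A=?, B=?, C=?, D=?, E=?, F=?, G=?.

C's domain is down to {red}, so C = red. Eliminate red elsewhere: G.
That leaves E = pink.
F must be green (only option left). Strike green from G.
G's domain is down to {grey}, so G = grey. So B, D can't be grey.
B's domain is down to {brown}, so B = brown. So A can't be brown.
That leaves D = white. So A can't be white.
That leaves A = teal.

A=teal, B=brown, C=red, D=white, E=pink, F=green, G=grey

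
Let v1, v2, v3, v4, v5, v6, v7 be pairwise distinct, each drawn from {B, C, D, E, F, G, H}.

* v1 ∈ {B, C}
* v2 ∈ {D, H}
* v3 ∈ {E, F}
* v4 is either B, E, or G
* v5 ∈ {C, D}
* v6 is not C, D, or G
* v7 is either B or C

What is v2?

H

Among the 7 variables, G fits only v4 (and all 7 values in {B, C, D, E, F, G, H} must be used), so v4 = G.
v1 and v7 between them cover only {B, C} — a naked pair. Remove those values from v5, v6.
v5's domain is down to {D}, so v5 = D. Eliminate D elsewhere: v2.
So v2 = H.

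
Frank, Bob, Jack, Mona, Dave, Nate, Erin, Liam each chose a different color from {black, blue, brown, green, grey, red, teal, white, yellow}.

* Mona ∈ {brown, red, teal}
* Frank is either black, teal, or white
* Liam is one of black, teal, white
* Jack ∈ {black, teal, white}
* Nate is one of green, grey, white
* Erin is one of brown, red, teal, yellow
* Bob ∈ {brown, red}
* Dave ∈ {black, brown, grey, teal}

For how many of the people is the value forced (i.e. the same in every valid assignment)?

3

Among the 8 variables, green fits only Nate (and all 8 values in {black, brown, green, grey, red, teal, white, yellow} must be used), so Nate = green.
The 7 still-open variables draw from only 7 values {black, brown, grey, red, teal, white, yellow}, so each is used; only Dave can be grey, hence Dave = grey.
The 6 still-open variables draw from only 6 values {black, brown, red, teal, white, yellow}, so each is used; only Erin can be yellow, hence Erin = yellow.
Frank, Jack, Liam share exactly the 3 values {black, teal, white}; by pigeonhole those values go to them, so strike black, teal, white from Mona.
Determined: Dave=grey, Nate=green, Erin=yellow. The other people each still have more than one consistent value. That makes 3.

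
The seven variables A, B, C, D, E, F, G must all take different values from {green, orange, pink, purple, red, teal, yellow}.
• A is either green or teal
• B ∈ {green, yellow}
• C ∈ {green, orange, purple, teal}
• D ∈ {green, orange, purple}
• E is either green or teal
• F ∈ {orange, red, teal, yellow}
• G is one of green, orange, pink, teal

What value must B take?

yellow

The 7 variables draw from only 7 values {green, orange, pink, purple, red, teal, yellow}, so each is used; only G can be pink, hence G = pink.
The 6 still-open variables together cover exactly {green, orange, purple, red, teal, yellow} — 6 values for 6 variables — and red appears only in F's list, so F = red.
Among the 5 still-open variables, yellow fits only B (and all 5 values in {green, orange, purple, teal, yellow} must be used), so B = yellow.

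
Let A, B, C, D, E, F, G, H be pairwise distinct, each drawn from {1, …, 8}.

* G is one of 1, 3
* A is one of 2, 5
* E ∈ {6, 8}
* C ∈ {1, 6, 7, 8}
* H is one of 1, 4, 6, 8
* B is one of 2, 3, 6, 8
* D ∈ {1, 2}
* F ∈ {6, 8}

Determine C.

The 8 variables draw from only 8 values {1, 2, 3, 4, 5, 6, 7, 8}, so each is used; only H can be 4, hence H = 4.
Among the 7 still-open variables, 5 fits only A (and all 7 values in {1, 2, 3, 5, 6, 7, 8} must be used), so A = 5.
Among the 6 still-open variables, 7 fits only C (and all 6 values in {1, 2, 3, 6, 7, 8} must be used), so C = 7.

7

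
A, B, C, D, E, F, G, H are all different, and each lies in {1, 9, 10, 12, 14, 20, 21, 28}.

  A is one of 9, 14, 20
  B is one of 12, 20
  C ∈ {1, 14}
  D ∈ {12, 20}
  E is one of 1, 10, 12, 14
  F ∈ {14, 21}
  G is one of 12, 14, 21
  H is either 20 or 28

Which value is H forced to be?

The 8 variables together cover exactly {1, 9, 10, 12, 14, 20, 21, 28} — 8 values for 8 variables — and 9 appears only in A's list, so A = 9.
Among the 7 still-open variables, 10 fits only E (and all 7 values in {1, 10, 12, 14, 20, 21, 28} must be used), so E = 10.
The 6 still-open variables together cover exactly {1, 12, 14, 20, 21, 28} — 6 values for 6 variables — and 1 appears only in C's list, so C = 1.
The 5 still-open variables together cover exactly {12, 14, 20, 21, 28} — 5 values for 5 variables — and 28 appears only in H's list, so H = 28.

28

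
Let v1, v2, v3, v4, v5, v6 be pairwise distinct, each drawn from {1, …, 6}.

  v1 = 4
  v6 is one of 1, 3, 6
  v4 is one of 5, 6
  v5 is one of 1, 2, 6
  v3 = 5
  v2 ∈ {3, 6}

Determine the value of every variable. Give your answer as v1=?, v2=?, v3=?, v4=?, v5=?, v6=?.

v1=4, v2=3, v3=5, v4=6, v5=2, v6=1

v1 has just one choice, so v1 = 4.
v3 has just one choice, so v3 = 5. Remove 5 from v4.
v4 has just one choice, so v4 = 6. Strike 6 from v2, v5, v6.
v2 must be 3 (only option left). Remove 3 from v6.
v6 must be 1 (only option left). Strike 1 from v5.
That leaves v5 = 2.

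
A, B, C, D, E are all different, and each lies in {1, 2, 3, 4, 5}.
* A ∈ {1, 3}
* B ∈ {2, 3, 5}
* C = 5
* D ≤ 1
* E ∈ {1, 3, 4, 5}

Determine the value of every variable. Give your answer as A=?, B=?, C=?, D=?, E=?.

C must be 5 (only option left). Eliminate 5 elsewhere: B, E.
D has just one choice, so D = 1. Remove 1 from A, E.
That leaves A = 3. So B, E can't be 3.
B has just one choice, so B = 2.
E must be 4 (only option left).

A=3, B=2, C=5, D=1, E=4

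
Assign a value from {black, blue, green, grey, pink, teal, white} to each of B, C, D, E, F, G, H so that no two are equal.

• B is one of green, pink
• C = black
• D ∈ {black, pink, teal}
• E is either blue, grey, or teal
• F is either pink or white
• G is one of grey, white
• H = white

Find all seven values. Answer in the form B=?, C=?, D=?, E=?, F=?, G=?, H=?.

C's domain is down to {black}, so C = black. So D can't be black.
H must be white (only option left). Remove white from F, G.
That leaves F = pink. Eliminate pink elsewhere: B, D.
G must be grey (only option left). So E can't be grey.
B's domain is down to {green}, so B = green.
D's domain is down to {teal}, so D = teal. Strike teal from E.
That leaves E = blue.

B=green, C=black, D=teal, E=blue, F=pink, G=grey, H=white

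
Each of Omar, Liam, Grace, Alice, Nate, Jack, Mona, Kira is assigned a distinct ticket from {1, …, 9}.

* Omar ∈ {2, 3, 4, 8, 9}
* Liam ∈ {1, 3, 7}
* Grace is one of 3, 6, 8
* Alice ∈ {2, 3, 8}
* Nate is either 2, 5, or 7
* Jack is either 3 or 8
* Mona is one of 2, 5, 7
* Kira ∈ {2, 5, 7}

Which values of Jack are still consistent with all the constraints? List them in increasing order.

3, 8

Nate, Mona, Kira between them cover only {2, 5, 7} — a naked triple. Remove those values from Omar, Liam, Alice.
Alice and Jack between them cover only {3, 8} — a naked pair. Remove those values from Omar, Liam, Grace.
Liam has just one choice, so Liam = 1.
Grace has just one choice, so Grace = 6.
No further eliminations apply; Jack can still be any of 3, 8.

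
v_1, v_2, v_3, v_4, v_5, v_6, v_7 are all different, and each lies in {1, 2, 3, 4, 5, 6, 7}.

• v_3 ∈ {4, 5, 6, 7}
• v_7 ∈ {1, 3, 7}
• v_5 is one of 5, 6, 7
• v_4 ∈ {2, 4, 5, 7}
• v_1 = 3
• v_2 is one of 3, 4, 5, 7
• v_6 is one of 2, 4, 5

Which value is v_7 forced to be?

1

v_1 has just one choice, so v_1 = 3. Remove 3 from v_2, v_7.
The 6 still-open variables draw from only 6 values {1, 2, 4, 5, 6, 7}, so each is used; only v_7 can be 1, hence v_7 = 1.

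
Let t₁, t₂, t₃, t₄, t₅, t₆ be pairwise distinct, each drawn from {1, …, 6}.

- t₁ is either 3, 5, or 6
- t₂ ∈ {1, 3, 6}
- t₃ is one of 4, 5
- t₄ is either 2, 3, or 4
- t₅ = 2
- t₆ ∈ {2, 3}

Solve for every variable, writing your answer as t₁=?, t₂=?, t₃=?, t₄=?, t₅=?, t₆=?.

t₅ must be 2 (only option left). Eliminate 2 elsewhere: t₄, t₆.
t₆'s domain is down to {3}, so t₆ = 3. Remove 3 from t₁, t₂, t₄.
t₄ must be 4 (only option left). Remove 4 from t₃.
That leaves t₃ = 5. Remove 5 from t₁.
t₁'s domain is down to {6}, so t₁ = 6. Strike 6 from t₂.
t₂ has just one choice, so t₂ = 1.

t₁=6, t₂=1, t₃=5, t₄=4, t₅=2, t₆=3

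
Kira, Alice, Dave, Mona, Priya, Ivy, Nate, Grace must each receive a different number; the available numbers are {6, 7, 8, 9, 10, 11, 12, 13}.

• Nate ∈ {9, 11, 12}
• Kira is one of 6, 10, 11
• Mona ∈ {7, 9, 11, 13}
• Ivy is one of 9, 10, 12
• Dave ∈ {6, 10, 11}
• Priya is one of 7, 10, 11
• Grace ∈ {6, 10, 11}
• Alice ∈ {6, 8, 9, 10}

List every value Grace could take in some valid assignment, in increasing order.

The 8 variables draw from only 8 values {6, 7, 8, 9, 10, 11, 12, 13}, so each is used; only Alice can be 8, hence Alice = 8.
The 7 still-open variables together cover exactly {6, 7, 9, 10, 11, 12, 13} — 7 values for 7 variables — and 13 appears only in Mona's list, so Mona = 13.
The 6 still-open variables draw from only 6 values {6, 7, 9, 10, 11, 12}, so each is used; only Priya can be 7, hence Priya = 7.
The 3 variables Kira, Dave, Grace are confined to {6, 10, 11}, which locks those values in; drop them from Ivy, Nate.
No further eliminations apply; Grace can still be any of 6, 10, 11.

6, 10, 11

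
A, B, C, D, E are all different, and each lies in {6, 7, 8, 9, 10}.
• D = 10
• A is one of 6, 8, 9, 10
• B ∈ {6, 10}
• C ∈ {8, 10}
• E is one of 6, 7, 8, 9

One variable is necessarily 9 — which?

D's domain is down to {10}, so D = 10. Eliminate 10 elsewhere: A, B, C.
B must be 6 (only option left). So A, E can't be 6.
C must be 8 (only option left). So A, E can't be 8.
So 9 goes to A.

A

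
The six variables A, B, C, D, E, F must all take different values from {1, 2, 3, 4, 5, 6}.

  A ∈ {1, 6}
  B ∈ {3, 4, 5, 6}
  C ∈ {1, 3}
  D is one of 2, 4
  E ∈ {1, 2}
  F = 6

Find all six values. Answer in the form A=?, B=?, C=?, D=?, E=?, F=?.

F's domain is down to {6}, so F = 6. Remove 6 from A, B.
A's domain is down to {1}, so A = 1. Remove 1 from C, E.
C must be 3 (only option left). Strike 3 from B.
E's domain is down to {2}, so E = 2. Eliminate 2 elsewhere: D.
D's domain is down to {4}, so D = 4. So B can't be 4.
B must be 5 (only option left).

A=1, B=5, C=3, D=4, E=2, F=6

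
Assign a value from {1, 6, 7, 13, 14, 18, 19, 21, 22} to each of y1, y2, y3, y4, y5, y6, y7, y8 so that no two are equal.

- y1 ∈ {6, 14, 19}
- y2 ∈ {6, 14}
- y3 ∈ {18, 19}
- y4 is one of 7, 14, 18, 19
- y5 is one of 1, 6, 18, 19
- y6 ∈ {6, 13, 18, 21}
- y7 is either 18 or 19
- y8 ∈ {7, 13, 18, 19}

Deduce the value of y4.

7

The 8 variables together cover exactly {1, 6, 7, 13, 14, 18, 19, 21} — 8 values for 8 variables — and 1 appears only in y5's list, so y5 = 1.
The 7 still-open variables draw from only 7 values {6, 7, 13, 14, 18, 19, 21}, so each is used; only y6 can be 21, hence y6 = 21.
The 6 still-open variables together cover exactly {6, 7, 13, 14, 18, 19} — 6 values for 6 variables — and 13 appears only in y8's list, so y8 = 13.
The 5 still-open variables draw from only 5 values {6, 7, 14, 18, 19}, so each is used; only y4 can be 7, hence y4 = 7.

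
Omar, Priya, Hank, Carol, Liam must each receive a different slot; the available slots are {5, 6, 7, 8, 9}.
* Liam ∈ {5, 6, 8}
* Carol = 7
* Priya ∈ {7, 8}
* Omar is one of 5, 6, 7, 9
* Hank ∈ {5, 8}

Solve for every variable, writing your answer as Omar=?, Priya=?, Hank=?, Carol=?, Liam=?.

Omar=9, Priya=8, Hank=5, Carol=7, Liam=6

Carol has just one choice, so Carol = 7. Strike 7 from Omar, Priya.
Priya's domain is down to {8}, so Priya = 8. Strike 8 from Hank, Liam.
Hank must be 5 (only option left). Strike 5 from Omar, Liam.
Liam's domain is down to {6}, so Liam = 6. Strike 6 from Omar.
Omar's domain is down to {9}, so Omar = 9.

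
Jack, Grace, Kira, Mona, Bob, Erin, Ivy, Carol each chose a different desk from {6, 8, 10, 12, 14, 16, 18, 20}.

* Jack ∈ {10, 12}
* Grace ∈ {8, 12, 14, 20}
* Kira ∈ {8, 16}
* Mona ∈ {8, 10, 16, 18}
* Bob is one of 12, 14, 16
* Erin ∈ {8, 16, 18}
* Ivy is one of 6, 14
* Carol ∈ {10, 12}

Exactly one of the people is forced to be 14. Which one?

The 8 variables draw from only 8 values {6, 8, 10, 12, 14, 16, 18, 20}, so each is used; only Ivy can be 6, hence Ivy = 6.
Among the 7 still-open variables, 20 fits only Grace (and all 7 values in {8, 10, 12, 14, 16, 18, 20} must be used), so Grace = 20.
Among the 6 still-open variables, 14 fits only Bob (and all 6 values in {8, 10, 12, 14, 16, 18} must be used), so Bob = 14.

Bob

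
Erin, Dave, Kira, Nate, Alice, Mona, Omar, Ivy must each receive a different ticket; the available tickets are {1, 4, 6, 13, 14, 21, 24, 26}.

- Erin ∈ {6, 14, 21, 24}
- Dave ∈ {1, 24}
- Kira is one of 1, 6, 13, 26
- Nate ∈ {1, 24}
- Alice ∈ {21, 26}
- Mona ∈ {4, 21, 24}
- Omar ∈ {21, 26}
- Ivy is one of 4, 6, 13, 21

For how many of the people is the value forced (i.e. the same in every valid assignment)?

The 8 variables together cover exactly {1, 4, 6, 13, 14, 21, 24, 26} — 8 values for 8 variables — and 14 appears only in Erin's list, so Erin = 14.
Dave and Nate between them cover only {1, 24} — a naked pair. Remove those values from Kira, Mona.
Alice and Omar share exactly the 2 values {21, 26}; by pigeonhole those values go to them, so strike 21, 26 from Kira, Mona, Ivy.
That leaves Mona = 4. Remove 4 from Ivy.
Determined: Erin=14, Mona=4. The other people each still have more than one consistent value. That makes 2.

2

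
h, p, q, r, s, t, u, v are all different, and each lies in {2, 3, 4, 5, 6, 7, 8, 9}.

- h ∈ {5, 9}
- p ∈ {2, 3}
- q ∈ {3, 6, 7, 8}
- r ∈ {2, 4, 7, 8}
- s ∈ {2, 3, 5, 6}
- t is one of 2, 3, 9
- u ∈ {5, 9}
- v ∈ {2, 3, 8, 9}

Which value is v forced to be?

8

The 8 variables draw from only 8 values {2, 3, 4, 5, 6, 7, 8, 9}, so each is used; only r can be 4, hence r = 4.
The 7 still-open variables together cover exactly {2, 3, 5, 6, 7, 8, 9} — 7 values for 7 variables — and 7 appears only in q's list, so q = 7.
The 6 still-open variables draw from only 6 values {2, 3, 5, 6, 8, 9}, so each is used; only s can be 6, hence s = 6.
The 5 still-open variables draw from only 5 values {2, 3, 5, 8, 9}, so each is used; only v can be 8, hence v = 8.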